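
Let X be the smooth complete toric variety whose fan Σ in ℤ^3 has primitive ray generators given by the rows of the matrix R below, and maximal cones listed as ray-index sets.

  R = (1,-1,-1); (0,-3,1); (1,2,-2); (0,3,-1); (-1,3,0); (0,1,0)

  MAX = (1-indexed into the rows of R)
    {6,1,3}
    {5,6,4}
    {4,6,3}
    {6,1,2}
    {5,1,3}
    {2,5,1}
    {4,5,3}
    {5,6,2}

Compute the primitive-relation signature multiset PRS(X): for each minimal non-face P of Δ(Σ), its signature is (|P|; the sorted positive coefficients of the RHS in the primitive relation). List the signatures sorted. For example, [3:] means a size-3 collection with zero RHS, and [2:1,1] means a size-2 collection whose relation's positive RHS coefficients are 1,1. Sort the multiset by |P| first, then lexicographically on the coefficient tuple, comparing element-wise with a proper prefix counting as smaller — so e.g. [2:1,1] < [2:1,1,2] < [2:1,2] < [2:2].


5 collections generate NE(X_Σ); each relation:

  P={2,4}:  v_{2} + v_{4} = 0  →  sig = [2:]
  P={1,4}:  v_{1} + v_{4} = v_{3}  →  sig = [2:1]
  P={2,3}:  v_{2} + v_{3} = v_{1}  →  sig = [2:1]
  P={1,5,6}:  v_{1} + v_{5} + v_{6} = v_{4}  →  sig = [3:1]
  P={3,5,6}:  v_{3} + v_{5} + v_{6} = 2·v_{4}  →  sig = [3:2]

Sorted signature multiset PRS(X):
{ [2:],  [2:1] ×2,  [3:1],  [3:2] }


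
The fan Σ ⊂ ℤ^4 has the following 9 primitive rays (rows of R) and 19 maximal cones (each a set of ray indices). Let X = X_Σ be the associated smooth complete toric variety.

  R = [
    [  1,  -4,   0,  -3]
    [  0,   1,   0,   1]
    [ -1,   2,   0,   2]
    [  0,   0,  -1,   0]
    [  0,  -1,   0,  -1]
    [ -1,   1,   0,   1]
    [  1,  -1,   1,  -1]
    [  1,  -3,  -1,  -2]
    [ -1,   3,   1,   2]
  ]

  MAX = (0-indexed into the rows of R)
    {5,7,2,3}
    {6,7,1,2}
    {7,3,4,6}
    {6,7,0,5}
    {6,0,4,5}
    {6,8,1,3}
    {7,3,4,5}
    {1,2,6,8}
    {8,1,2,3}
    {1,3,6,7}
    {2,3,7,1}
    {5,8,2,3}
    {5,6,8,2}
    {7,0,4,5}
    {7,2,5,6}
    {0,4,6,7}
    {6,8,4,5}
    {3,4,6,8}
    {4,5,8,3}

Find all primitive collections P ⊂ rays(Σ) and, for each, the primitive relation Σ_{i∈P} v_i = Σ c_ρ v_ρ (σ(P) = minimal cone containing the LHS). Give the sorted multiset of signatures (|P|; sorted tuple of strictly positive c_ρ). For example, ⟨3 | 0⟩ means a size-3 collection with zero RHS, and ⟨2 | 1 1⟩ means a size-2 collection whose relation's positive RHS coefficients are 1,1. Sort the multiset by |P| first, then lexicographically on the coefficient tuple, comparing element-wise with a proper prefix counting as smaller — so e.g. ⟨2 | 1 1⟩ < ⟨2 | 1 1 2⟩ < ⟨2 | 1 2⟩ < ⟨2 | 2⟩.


Δ(Σ) — 9 vertices, 11 min non-faces:

  {1,4}:  v_{1} + v_{4} = 0  ⇒ sig = ⟨2 | 0⟩
  {7,8}:  v_{7} + v_{8} = 0  ⇒ sig = ⟨2 | 0⟩
  {1,5}:  v_{1} + v_{5} = v_{2}  ⇒ sig = ⟨2 | 1⟩
  {2,4}:  v_{2} + v_{4} = v_{5}  ⇒ sig = ⟨2 | 1⟩
  {0,3}:  v_{0} + v_{3} = v_{4} + v_{7}  ⇒ sig = ⟨2 | 1 1⟩
  {0,1}:  v_{0} + v_{1} = v_{5} + v_{6} + v_{7}  ⇒ sig = ⟨2 | 1 1 1⟩
  {0,8}:  v_{0} + v_{8} = v_{4} + v_{5} + v_{6}  ⇒ sig = ⟨2 | 1 1 1⟩
  {0,2}:  v_{0} + v_{2} = 2·v_{5} + v_{6} + v_{7}  ⇒ sig = ⟨2 | 1 1 2⟩
  {3,5,6}:  v_{3} + v_{5} + v_{6} = 0  ⇒ sig = ⟨3 | 0⟩
  {2,3,6}:  v_{2} + v_{3} + v_{6} = v_{1}  ⇒ sig = ⟨3 | 1⟩
  {4,5,6,7}:  v_{4} + v_{5} + v_{6} + v_{7} = v_{0}  ⇒ sig = ⟨4 | 1⟩

Sorted signature multiset PRS(X):
    |P|=2: 8 collections, coeffs (), (), (1), (1), (1,1), (1,1,1), (1,1,1), (1,1,2)
    |P|=3: 2 collections, coeffs (), (1)
    |P|=4: 1 collection, coeffs (1)


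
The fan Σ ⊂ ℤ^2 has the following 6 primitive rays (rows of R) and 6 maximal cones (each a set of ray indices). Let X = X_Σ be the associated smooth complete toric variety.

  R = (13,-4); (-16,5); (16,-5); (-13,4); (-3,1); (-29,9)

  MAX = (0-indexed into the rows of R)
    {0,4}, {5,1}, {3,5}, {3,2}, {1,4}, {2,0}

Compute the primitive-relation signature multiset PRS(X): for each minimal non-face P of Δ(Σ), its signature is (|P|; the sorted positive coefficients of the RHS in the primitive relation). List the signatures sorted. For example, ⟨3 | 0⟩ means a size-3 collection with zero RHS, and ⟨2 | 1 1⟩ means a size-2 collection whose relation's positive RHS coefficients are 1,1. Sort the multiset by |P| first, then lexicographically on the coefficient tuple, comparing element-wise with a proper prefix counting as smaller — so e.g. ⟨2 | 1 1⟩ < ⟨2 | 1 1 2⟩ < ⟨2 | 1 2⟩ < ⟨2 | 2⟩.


|primitive collections| = 9. Relations:

  P = {0,3}:  v_{0} + v_{3} = 0  →  sig = ⟨2 | 0⟩
  P = {1,2}:  v_{1} + v_{2} = 0  →  sig = ⟨2 | 0⟩
  P = {0,1}:  v_{0} + v_{1} = v_{4}  →  sig = ⟨2 | 1⟩
  P = {0,5}:  v_{0} + v_{5} = v_{1}  →  sig = ⟨2 | 1⟩
  P = {1,3}:  v_{1} + v_{3} = v_{5}  →  sig = ⟨2 | 1⟩
  P = {2,4}:  v_{2} + v_{4} = v_{0}  →  sig = ⟨2 | 1⟩
  P = {2,5}:  v_{2} + v_{5} = v_{3}  →  sig = ⟨2 | 1⟩
  P = {3,4}:  v_{3} + v_{4} = v_{1}  →  sig = ⟨2 | 1⟩
  P = {4,5}:  v_{4} + v_{5} = 2·v_{1}  →  sig = ⟨2 | 2⟩

Signatures (|P|; sorted positive RHS coefficients), sorted:
[⟨2 | 0⟩, ⟨2 | 0⟩, ⟨2 | 1⟩, ⟨2 | 1⟩, ⟨2 | 1⟩, ⟨2 | 1⟩, ⟨2 | 1⟩, ⟨2 | 1⟩, ⟨2 | 2⟩]


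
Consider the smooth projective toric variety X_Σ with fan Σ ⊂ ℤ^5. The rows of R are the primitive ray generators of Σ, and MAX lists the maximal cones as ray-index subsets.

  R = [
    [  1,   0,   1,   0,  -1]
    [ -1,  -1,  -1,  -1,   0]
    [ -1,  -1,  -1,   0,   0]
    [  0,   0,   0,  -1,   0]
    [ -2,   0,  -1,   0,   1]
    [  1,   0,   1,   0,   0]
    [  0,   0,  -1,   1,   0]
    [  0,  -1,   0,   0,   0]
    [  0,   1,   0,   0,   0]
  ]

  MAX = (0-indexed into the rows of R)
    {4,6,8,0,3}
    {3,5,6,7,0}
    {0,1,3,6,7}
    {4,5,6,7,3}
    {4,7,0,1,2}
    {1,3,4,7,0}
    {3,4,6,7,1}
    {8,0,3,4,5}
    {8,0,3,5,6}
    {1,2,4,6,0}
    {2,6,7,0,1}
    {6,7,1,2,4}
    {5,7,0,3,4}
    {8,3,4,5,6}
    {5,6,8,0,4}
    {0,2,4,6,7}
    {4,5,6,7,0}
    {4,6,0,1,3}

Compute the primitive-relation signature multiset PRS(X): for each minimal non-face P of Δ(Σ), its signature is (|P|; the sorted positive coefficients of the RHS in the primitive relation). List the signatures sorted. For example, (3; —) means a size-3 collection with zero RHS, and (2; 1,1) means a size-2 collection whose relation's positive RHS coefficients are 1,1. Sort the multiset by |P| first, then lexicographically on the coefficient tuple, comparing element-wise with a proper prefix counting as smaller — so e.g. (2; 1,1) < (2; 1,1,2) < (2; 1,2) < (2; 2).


Σ has 9 primitive collections:

  • {7,8}:  v_{7} + v_{8} = 0 — sig = (2; —)
  • {2,3}:  v_{2} + v_{3} = v_{1} — sig = (2; 1)
  • {2,5}:  v_{2} + v_{5} = v_{7} — sig = (2; 1)
  • {1,5}:  v_{1} + v_{5} = v_{3} + v_{7} — sig = (2; 1,1)
  • {2,8}:  v_{2} + v_{8} = v_{0} + v_{3} + v_{4} + v_{6} — sig = (2; 1,1,1,1)
  • {1,8}:  v_{1} + v_{8} = v_{0} + 2·v_{3} + v_{4} + v_{6} — sig = (2; 1,1,1,2)
  • {0,3,4,5,6}:  v_{0} + v_{3} + v_{4} + v_{5} + v_{6} = 0 — sig = (5; —)
  • {0,3,4,6,7}:  v_{0} + v_{3} + v_{4} + v_{6} + v_{7} = v_{2} — sig = (5; 1)
  • {0,1,4,6,7}:  v_{0} + v_{1} + v_{4} + v_{6} + v_{7} = 2·v_{2} — sig = (5; 2)

Sorted signature multiset PRS(X):
[(2; —), (2; 1), (2; 1), (2; 1,1), (2; 1,1,1,1), (2; 1,1,1,2), (5; —), (5; 1), (5; 2)]


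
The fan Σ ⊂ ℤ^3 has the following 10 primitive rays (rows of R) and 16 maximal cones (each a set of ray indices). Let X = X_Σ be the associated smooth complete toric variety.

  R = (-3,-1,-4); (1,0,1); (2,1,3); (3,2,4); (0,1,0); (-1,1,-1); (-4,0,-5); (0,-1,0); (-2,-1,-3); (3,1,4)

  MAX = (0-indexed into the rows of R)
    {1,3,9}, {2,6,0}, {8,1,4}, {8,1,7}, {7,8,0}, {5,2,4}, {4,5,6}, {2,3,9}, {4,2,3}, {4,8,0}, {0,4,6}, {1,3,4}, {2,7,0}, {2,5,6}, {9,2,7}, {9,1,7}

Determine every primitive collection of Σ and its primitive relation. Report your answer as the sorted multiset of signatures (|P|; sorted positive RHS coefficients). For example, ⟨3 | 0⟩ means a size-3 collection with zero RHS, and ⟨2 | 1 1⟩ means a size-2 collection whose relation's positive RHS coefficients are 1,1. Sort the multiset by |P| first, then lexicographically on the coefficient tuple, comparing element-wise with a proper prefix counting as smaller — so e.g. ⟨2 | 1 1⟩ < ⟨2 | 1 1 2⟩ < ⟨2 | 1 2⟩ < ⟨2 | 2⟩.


The 23 primitive collections of Σ (r=10, n=3):

  P = {0,9}:  v_{0} + v_{9} = 0  →  sig = ⟨2 | 0⟩
  P = {2,8}:  v_{2} + v_{8} = 0  →  sig = ⟨2 | 0⟩
  P = {4,7}:  v_{4} + v_{7} = 0  →  sig = ⟨2 | 0⟩
  P = {0,1}:  v_{0} + v_{1} = v_{8}  →  sig = ⟨2 | 1⟩
  P = {0,3}:  v_{0} + v_{3} = v_{4}  →  sig = ⟨2 | 1⟩
  P = {0,5}:  v_{0} + v_{5} = v_{6}  →  sig = ⟨2 | 1⟩
  P = {1,2}:  v_{1} + v_{2} = v_{9}  →  sig = ⟨2 | 1⟩
  P = {1,5}:  v_{1} + v_{5} = v_{4}  →  sig = ⟨2 | 1⟩
  P = {3,7}:  v_{3} + v_{7} = v_{9}  →  sig = ⟨2 | 1⟩
  P = {4,9}:  v_{4} + v_{9} = v_{3}  →  sig = ⟨2 | 1⟩
  P = {6,9}:  v_{6} + v_{9} = v_{5}  →  sig = ⟨2 | 1⟩
  P = {8,9}:  v_{8} + v_{9} = v_{1}  →  sig = ⟨2 | 1⟩
  P = {1,6}:  v_{1} + v_{6} = v_{0} + v_{4}  →  sig = ⟨2 | 1 1⟩
  P = {3,6}:  v_{3} + v_{6} = v_{4} + v_{5}  →  sig = ⟨2 | 1 1⟩
  P = {3,8}:  v_{3} + v_{8} = v_{1} + v_{4}  →  sig = ⟨2 | 1 1⟩
  P = {5,7}:  v_{5} + v_{7} = v_{0} + v_{2}  →  sig = ⟨2 | 1 1⟩
  P = {5,8}:  v_{5} + v_{8} = v_{0} + v_{4}  →  sig = ⟨2 | 1 1⟩
  P = {5,9}:  v_{5} + v_{9} = v_{2} + v_{4}  →  sig = ⟨2 | 1 1⟩
  P = {3,5}:  v_{3} + v_{5} = v_{2} + 2·v_{4}  →  sig = ⟨2 | 1 2⟩
  P = {6,7}:  v_{6} + v_{7} = 2·v_{0} + v_{2}  →  sig = ⟨2 | 1 2⟩
  P = {6,8}:  v_{6} + v_{8} = 2·v_{0} + v_{4}  →  sig = ⟨2 | 1 2⟩
  P = {0,2,4}:  v_{0} + v_{2} + v_{4} = v_{5}  →  sig = ⟨3 | 1⟩
  P = {2,4,6}:  v_{2} + v_{4} + v_{6} = 2·v_{5}  →  sig = ⟨3 | 2⟩

Sorted signature multiset PRS(X):
{ ⟨2 | 0⟩ ×3,  ⟨2 | 1⟩ ×9,  ⟨2 | 1 1⟩ ×6,  ⟨2 | 1 2⟩ ×3,  ⟨3 | 1⟩,  ⟨3 | 2⟩ }


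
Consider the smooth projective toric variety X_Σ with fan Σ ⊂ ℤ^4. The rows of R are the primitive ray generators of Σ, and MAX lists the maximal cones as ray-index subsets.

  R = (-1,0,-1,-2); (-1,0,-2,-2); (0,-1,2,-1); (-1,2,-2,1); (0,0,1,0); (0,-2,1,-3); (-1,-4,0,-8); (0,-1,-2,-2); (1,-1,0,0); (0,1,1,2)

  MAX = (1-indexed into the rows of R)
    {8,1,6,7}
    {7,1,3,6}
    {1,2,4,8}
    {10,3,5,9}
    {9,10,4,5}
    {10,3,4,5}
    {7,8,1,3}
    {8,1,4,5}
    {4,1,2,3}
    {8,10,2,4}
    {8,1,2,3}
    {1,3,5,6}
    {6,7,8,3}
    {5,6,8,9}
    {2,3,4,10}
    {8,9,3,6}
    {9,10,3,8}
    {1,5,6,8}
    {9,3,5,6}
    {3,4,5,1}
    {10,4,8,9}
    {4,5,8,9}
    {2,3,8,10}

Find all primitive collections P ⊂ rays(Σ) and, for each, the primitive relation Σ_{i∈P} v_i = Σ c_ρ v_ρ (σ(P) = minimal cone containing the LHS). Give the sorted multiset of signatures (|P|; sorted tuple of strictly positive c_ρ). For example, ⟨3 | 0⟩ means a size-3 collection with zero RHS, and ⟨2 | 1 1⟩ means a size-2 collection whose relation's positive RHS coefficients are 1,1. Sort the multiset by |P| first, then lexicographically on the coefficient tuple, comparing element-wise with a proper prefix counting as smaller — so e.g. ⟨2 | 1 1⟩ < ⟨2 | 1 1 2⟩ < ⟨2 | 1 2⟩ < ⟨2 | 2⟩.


Σ has 17 primitive collections:

  P={2,5}:  v_{2} + v_{5} = v_{1} ; sig = ⟨2 | 1⟩
  P={2,9}:  v_{2} + v_{9} = v_{8} ; sig = ⟨2 | 1⟩
  P={4,6}:  v_{4} + v_{6} = v_{1} ; sig = ⟨2 | 1⟩
  P={6,10}:  v_{6} + v_{10} = v_{3} ; sig = ⟨2 | 1⟩
  P={1,9}:  v_{1} + v_{9} = v_{5} + v_{8} ; sig = ⟨2 | 1 1⟩
  P={1,10}:  v_{1} + v_{10} = v_{3} + v_{4} ; sig = ⟨2 | 1 1⟩
  P={2,6}:  v_{2} + v_{6} = v_{1} + v_{3} + v_{8} ; sig = ⟨2 | 1 1 1⟩
  P={4,7}:  v_{4} + v_{7} = 2·v_{1} + v_{3} + v_{8} ; sig = ⟨2 | 1 1 2⟩
  P={7,10}:  v_{7} + v_{10} = v_{1} + 2·v_{3} + v_{8} ; sig = ⟨2 | 1 1 2⟩
  P={5,7}:  v_{5} + v_{7} = v_{1} + 2·v_{6} ; sig = ⟨2 | 1 2⟩
  P={7,9}:  v_{7} + v_{9} = 2·v_{6} + v_{8} ; sig = ⟨2 | 1 2⟩
  P={2,7}:  v_{2} + v_{7} = 2·v_{1} + 2·v_{3} + 2·v_{8} ; sig = ⟨2 | 2 2 2⟩
  P={3,4,9}:  v_{3} + v_{4} + v_{9} = 0 ; sig = ⟨3 | 0⟩
  P={5,8,10}:  v_{5} + v_{8} + v_{10} = 0 ; sig = ⟨3 | 0⟩
  P={3,4,8}:  v_{3} + v_{4} + v_{8} = v_{2} ; sig = ⟨3 | 1⟩
  P={3,5,8}:  v_{3} + v_{5} + v_{8} = v_{6} ; sig = ⟨3 | 1⟩
  P={1,3,6,8}:  v_{1} + v_{3} + v_{6} + v_{8} = v_{7} ; sig = ⟨4 | 1⟩

so the primitive-relation signature multiset is
[⟨2 | 1⟩, ⟨2 | 1⟩, ⟨2 | 1⟩, ⟨2 | 1⟩, ⟨2 | 1 1⟩, ⟨2 | 1 1⟩, ⟨2 | 1 1 1⟩, ⟨2 | 1 1 2⟩, ⟨2 | 1 1 2⟩, ⟨2 | 1 2⟩, ⟨2 | 1 2⟩, ⟨2 | 2 2 2⟩, ⟨3 | 0⟩, ⟨3 | 0⟩, ⟨3 | 1⟩, ⟨3 | 1⟩, ⟨4 | 1⟩]


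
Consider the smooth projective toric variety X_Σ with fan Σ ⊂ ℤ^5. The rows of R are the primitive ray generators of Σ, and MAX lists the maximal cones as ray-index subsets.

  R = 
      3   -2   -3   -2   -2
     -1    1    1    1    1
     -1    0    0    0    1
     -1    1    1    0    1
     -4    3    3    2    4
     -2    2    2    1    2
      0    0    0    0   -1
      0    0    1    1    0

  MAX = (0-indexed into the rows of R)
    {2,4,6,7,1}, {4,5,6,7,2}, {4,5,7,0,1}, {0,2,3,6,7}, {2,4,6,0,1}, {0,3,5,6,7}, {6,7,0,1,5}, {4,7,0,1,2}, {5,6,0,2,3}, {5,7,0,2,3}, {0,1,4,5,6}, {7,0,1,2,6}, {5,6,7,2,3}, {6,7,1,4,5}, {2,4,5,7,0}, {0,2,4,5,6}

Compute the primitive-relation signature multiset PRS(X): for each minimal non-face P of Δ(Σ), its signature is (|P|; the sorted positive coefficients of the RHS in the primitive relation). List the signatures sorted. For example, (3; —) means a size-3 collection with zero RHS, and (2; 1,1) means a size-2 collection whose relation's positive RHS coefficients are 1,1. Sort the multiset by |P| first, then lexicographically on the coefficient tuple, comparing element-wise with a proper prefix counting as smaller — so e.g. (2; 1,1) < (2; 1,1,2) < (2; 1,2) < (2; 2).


Primitive collections (5):

  • {1,3}:  v_{1} + v_{3} = v_{5}  →  sig = (2; 1)
  • {3,4}:  v_{3} + v_{4} = v_{2} + 2·v_{5}  →  sig = (2; 1,2)
  • {1,2,5}:  v_{1} + v_{2} + v_{5} = v_{4}  →  sig = (3; 1)
  • {0,4,6,7}:  v_{0} + v_{4} + v_{6} + v_{7} = v_{1}  →  sig = (4; 1)
  • {0,2,5,6,7}:  v_{0} + v_{2} + v_{5} + v_{6} + v_{7} = 0  →  sig = (5; —)

Sorted signature multiset PRS(X):
    (2; 1)
    (2; 1,2)
    (3; 1)
    (4; 1)
    (5; —)


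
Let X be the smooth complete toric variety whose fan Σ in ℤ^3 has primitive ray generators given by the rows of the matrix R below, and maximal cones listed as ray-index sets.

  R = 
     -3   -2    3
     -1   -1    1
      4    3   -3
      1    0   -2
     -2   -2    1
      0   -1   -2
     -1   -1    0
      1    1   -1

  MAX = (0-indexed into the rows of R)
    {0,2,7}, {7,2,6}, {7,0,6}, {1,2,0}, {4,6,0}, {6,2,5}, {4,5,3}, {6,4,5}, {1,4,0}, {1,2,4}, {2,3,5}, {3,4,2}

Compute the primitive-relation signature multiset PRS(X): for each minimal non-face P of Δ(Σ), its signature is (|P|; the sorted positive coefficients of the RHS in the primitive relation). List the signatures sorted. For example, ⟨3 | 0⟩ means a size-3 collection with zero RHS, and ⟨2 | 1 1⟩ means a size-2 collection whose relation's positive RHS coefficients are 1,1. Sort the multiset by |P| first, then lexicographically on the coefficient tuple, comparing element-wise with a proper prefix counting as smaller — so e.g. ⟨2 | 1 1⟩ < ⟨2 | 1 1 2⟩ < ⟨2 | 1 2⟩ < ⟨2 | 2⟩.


14 collections generate NE(X_Σ); each relation:

  P={1,7}:  v_{1} + v_{7} = 0  →  sig = ⟨2 | 0⟩
  P={0,3}:  v_{0} + v_{3} = v_{4}  →  sig = ⟨2 | 1⟩
  P={1,6}:  v_{1} + v_{6} = v_{4}  →  sig = ⟨2 | 1⟩
  P={3,6}:  v_{3} + v_{6} = v_{5}  →  sig = ⟨2 | 1⟩
  P={4,7}:  v_{4} + v_{7} = v_{6}  →  sig = ⟨2 | 1⟩
  P={0,5}:  v_{0} + v_{5} = v_{4} + v_{6}  →  sig = ⟨2 | 1 1⟩
  P={1,5}:  v_{1} + v_{5} = v_{3} + v_{4}  →  sig = ⟨2 | 1 1⟩
  P={1,3}:  v_{1} + v_{3} = v_{2} + 2·v_{4}  →  sig = ⟨2 | 1 2⟩
  P={3,7}:  v_{3} + v_{7} = v_{2} + 2·v_{6}  →  sig = ⟨2 | 1 2⟩
  P={5,7}:  v_{5} + v_{7} = v_{2} + 3·v_{6}  →  sig = ⟨2 | 1 3⟩
  P={0,2,6}:  v_{0} + v_{2} + v_{6} = 0  →  sig = ⟨3 | 0⟩
  P={0,2,4}:  v_{0} + v_{2} + v_{4} = v_{1}  →  sig = ⟨3 | 1⟩
  P={2,4,6}:  v_{2} + v_{4} + v_{6} = v_{3}  →  sig = ⟨3 | 1⟩
  P={2,4,5}:  v_{2} + v_{4} + v_{5} = 2·v_{3}  →  sig = ⟨3 | 2⟩

so the primitive-relation signature multiset is
    |P|=2: 10 collections, coeffs (), (1), (1), (1), (1), (1,1), (1,1), (1,2), (1,2), (1,3)
    |P|=3: 4 collections, coeffs (), (1), (1), (2)


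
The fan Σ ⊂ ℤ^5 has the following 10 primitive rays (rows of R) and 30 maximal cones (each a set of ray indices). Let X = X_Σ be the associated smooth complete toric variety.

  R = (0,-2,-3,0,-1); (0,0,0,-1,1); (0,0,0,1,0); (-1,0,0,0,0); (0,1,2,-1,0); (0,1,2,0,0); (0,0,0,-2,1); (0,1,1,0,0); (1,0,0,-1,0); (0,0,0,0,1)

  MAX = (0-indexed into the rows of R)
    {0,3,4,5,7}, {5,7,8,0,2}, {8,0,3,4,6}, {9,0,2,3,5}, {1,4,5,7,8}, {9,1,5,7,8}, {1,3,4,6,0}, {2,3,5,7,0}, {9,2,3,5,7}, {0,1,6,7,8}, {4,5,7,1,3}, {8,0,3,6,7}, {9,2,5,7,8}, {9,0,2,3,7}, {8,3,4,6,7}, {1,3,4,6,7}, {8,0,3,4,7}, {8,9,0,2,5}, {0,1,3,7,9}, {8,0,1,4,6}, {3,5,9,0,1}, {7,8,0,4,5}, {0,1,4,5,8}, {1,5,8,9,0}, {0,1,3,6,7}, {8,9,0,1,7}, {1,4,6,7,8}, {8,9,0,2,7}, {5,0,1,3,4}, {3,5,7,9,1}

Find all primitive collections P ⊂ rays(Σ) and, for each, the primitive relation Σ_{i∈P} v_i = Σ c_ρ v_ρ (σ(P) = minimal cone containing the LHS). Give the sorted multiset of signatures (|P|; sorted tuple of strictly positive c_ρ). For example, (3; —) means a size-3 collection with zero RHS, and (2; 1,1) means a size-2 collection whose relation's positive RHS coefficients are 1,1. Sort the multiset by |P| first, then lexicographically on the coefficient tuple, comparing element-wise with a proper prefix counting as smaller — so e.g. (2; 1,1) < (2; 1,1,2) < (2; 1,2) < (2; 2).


Δ(Σ) — 10 vertices, 14 min non-faces:

  • {1,2}:  v_{1} + v_{2} = v_{9} ; sig = (2; 1)
  • {2,4}:  v_{2} + v_{4} = v_{5} ; sig = (2; 1)
  • {2,6}:  v_{2} + v_{6} = v_{1} ; sig = (2; 1)
  • {4,9}:  v_{4} + v_{9} = v_{1} + v_{5} ; sig = (2; 1,1)
  • {5,6}:  v_{5} + v_{6} = v_{1} + v_{4} ; sig = (2; 1,1)
  • {6,9}:  v_{6} + v_{9} = 2·v_{1} ; sig = (2; 2)
  • {2,3,8}:  v_{2} + v_{3} + v_{8} = 0 ; sig = (3; —)
  • {1,3,8}:  v_{1} + v_{3} + v_{8} = v_{6} ; sig = (3; 1)
  • {3,5,8}:  v_{3} + v_{5} + v_{8} = v_{4} ; sig = (3; 1)
  • {3,8,9}:  v_{3} + v_{8} + v_{9} = v_{1} ; sig = (3; 1)
  • {0,5,7,9}:  v_{0} + v_{5} + v_{7} + v_{9} = 0 ; sig = (4; —)
  • {0,1,5,7}:  v_{0} + v_{1} + v_{5} + v_{7} = v_{3} + v_{8} ; sig = (4; 1,1)
  • {0,1,4,7}:  v_{0} + v_{1} + v_{4} + v_{7} = 2·v_{3} + 2·v_{8} ; sig = (4; 2,2)
  • {0,4,6,7}:  v_{0} + v_{4} + v_{6} + v_{7} = 3·v_{3} + 3·v_{8} ; sig = (4; 3,3)

so the primitive-relation signature multiset is
    |P|=2: 6 collections, coeffs (1), (1), (1), (1,1), (1,1), (2)
    |P|=3: 4 collections, coeffs (), (1), (1), (1)
    |P|=4: 4 collections, coeffs (), (1,1), (2,2), (3,3)


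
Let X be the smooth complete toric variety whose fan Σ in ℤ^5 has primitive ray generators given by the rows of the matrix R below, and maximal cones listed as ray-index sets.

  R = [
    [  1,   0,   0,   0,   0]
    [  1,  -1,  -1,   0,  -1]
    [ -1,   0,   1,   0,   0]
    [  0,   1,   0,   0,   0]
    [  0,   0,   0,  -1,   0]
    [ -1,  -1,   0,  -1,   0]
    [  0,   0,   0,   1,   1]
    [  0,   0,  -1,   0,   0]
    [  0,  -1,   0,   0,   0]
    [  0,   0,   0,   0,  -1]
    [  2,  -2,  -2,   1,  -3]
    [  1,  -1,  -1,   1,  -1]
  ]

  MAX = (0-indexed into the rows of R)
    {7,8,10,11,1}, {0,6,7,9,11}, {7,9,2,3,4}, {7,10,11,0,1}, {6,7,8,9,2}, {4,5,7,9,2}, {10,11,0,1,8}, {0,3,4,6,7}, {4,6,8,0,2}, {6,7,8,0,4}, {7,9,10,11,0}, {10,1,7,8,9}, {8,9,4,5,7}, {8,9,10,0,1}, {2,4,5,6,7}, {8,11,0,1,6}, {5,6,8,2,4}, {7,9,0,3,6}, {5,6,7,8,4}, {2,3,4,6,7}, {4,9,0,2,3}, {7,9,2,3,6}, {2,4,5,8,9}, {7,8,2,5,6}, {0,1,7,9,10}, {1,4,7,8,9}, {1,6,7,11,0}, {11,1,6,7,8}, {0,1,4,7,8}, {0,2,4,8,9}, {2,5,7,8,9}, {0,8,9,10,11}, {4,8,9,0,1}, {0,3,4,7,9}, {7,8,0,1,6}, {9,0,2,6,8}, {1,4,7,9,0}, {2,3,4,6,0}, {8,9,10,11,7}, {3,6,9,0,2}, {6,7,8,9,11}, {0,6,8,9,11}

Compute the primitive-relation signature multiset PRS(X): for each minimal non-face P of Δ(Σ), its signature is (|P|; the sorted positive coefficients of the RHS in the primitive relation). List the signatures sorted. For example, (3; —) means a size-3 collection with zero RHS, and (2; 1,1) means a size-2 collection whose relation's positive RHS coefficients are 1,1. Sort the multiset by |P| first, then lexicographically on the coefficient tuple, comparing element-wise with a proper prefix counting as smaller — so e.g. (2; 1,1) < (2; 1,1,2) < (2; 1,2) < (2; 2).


25 minimal non-faces of Δ(Σ) (on 12 rays):

  P={3,8}:  v_{3} + v_{8} = 0  ⟹  sig = (2; —)
  P={4,11}:  v_{4} + v_{11} = v_{1}  ⟹  sig = (2; 1)
  P={0,5}:  v_{0} + v_{5} = v_{4} + v_{8}  ⟹  sig = (2; 1,1)
  P={1,2}:  v_{1} + v_{2} = v_{8} + v_{9}  ⟹  sig = (2; 1,1)
  P={1,3}:  v_{1} + v_{3} = v_{0} + v_{7} + v_{9}  ⟹  sig = (2; 1,1,1)
  P={3,5}:  v_{3} + v_{5} = v_{2} + v_{4} + v_{7}  ⟹  sig = (2; 1,1,1)
  P={1,5}:  v_{1} + v_{5} = v_{4} + v_{7} + 2·v_{8} + v_{9}  ⟹  sig = (2; 1,1,1,2)
  P={3,10}:  v_{3} + v_{10} = v_{0} + v_{7} + 2·v_{9} + v_{11}  ⟹  sig = (2; 1,1,1,2)
  P={3,11}:  v_{3} + v_{11} = v_{0} + v_{6} + v_{7} + 2·v_{9}  ⟹  sig = (2; 1,1,1,2)
  P={2,10}:  v_{2} + v_{10} = v_{8} + 2·v_{9} + v_{11}  ⟹  sig = (2; 1,1,2)
  P={2,11}:  v_{2} + v_{11} = v_{6} + v_{8} + 2·v_{9}  ⟹  sig = (2; 1,1,2)
  P={5,11}:  v_{5} + v_{11} = v_{7} + 2·v_{8} + v_{9}  ⟹  sig = (2; 1,1,2)
  P={5,10}:  v_{5} + v_{10} = v_{1} + v_{7} + 2·v_{8} + 2·v_{9}  ⟹  sig = (2; 1,1,2,2)
  P={4,10}:  v_{4} + v_{10} = 2·v_{1} + v_{9}  ⟹  sig = (2; 1,2)
  P={6,10}:  v_{6} + v_{10} = 2·v_{11}  ⟹  sig = (2; 2)
  P={0,2,7}:  v_{0} + v_{2} + v_{7} = 0  ⟹  sig = (3; —)
  P={4,6,9}:  v_{4} + v_{6} + v_{9} = 0  ⟹  sig = (3; —)
  P={1,6,9}:  v_{1} + v_{6} + v_{9} = v_{11}  ⟹  sig = (3; 1)
  P={1,9,11}:  v_{1} + v_{9} + v_{11} = v_{10}  ⟹  sig = (3; 1)
  P={1,4,6}:  v_{1} + v_{4} + v_{6} = v_{0} + v_{7} + v_{8}  ⟹  sig = (3; 1,1,1)
  P={5,6,9}:  v_{5} + v_{6} + v_{9} = v_{2} + v_{7} + v_{8}  ⟹  sig = (3; 1,1,1)
  P={0,7,8,9}:  v_{0} + v_{7} + v_{8} + v_{9} = v_{1}  ⟹  sig = (4; 1)
  P={2,4,7,8}:  v_{2} + v_{4} + v_{7} + v_{8} = v_{5}  ⟹  sig = (4; 1)
  P={0,7,8,10}:  v_{0} + v_{7} + v_{8} + v_{10} = 2·v_{1} + v_{11}  ⟹  sig = (4; 1,2)
  P={0,7,8,11}:  v_{0} + v_{7} + v_{8} + v_{11} = 2·v_{1} + v_{6}  ⟹  sig = (4; 1,2)

so the primitive-relation signature multiset is
    |P|=2: 15 collections, coeffs (), (1), (1,1), (1,1), (1,1,1), (1,1,1), (1,1,1,2), (1,1,1,2), (1,1,1,2), (1,1,2), (1,1,2), (1,1,2), (1,1,2,2), (1,2), (2)
    |P|=3: 6 collections, coeffs (), (), (1), (1), (1,1,1), (1,1,1)
    |P|=4: 4 collections, coeffs (1), (1), (1,2), (1,2)


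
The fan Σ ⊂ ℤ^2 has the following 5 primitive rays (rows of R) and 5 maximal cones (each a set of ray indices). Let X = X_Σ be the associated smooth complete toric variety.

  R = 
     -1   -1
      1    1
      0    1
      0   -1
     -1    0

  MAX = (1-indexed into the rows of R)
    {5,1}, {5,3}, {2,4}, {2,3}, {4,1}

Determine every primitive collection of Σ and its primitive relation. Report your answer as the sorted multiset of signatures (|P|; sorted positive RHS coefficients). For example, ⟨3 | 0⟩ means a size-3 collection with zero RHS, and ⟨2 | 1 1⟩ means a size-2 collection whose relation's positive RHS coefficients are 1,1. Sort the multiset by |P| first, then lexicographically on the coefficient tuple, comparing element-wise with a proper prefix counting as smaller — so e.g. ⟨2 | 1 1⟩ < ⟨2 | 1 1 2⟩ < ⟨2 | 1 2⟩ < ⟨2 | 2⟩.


Minimal non-faces — 5 found among 5 rays, 5 max cones:

  P={1,2}:  v_{1} + v_{2} = 0  ⇒ sig = ⟨2 | 0⟩
  P={3,4}:  v_{3} + v_{4} = 0  ⇒ sig = ⟨2 | 0⟩
  P={1,3}:  v_{1} + v_{3} = v_{5}  ⇒ sig = ⟨2 | 1⟩
  P={2,5}:  v_{2} + v_{5} = v_{3}  ⇒ sig = ⟨2 | 1⟩
  P={4,5}:  v_{4} + v_{5} = v_{1}  ⇒ sig = ⟨2 | 1⟩

Hence PRS(X_Σ) =
    |P|=2: 5 collections, coeffs (), (), (1), (1), (1)


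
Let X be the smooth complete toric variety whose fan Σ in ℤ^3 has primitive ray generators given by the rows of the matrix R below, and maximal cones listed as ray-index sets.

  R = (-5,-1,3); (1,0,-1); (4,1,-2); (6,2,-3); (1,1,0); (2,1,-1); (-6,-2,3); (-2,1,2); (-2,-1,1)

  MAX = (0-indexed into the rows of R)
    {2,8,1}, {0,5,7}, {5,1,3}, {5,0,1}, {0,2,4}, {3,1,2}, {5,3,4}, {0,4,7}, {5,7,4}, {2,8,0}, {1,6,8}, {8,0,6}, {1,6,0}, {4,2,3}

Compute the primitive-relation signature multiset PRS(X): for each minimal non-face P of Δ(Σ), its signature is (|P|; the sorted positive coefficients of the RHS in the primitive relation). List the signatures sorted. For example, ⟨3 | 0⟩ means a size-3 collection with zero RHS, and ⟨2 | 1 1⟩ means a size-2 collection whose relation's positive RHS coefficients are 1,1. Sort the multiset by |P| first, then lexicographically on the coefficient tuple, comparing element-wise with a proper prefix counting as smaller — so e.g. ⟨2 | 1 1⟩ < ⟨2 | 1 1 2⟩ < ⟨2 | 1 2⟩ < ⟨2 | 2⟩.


18 collections generate NE(X_Σ); each relation:

  {3,6}:  v_{3} + v_{6} = 0 — sig = ⟨2 | 0⟩
  {5,8}:  v_{5} + v_{8} = 0 — sig = ⟨2 | 0⟩
  {0,3}:  v_{0} + v_{3} = v_{4} — sig = ⟨2 | 1⟩
  {1,4}:  v_{1} + v_{4} = v_{5} — sig = ⟨2 | 1⟩
  {2,5}:  v_{2} + v_{5} = v_{3} — sig = ⟨2 | 1⟩
  {2,6}:  v_{2} + v_{6} = v_{8} — sig = ⟨2 | 1⟩
  {3,8}:  v_{3} + v_{8} = v_{2} — sig = ⟨2 | 1⟩
  {4,6}:  v_{4} + v_{6} = v_{0} — sig = ⟨2 | 1⟩
  {4,8}:  v_{4} + v_{8} = v_{0} + v_{2} — sig = ⟨2 | 1 1⟩
  {5,6}:  v_{5} + v_{6} = v_{0} + v_{1} — sig = ⟨2 | 1 1⟩
  {7,8}:  v_{7} + v_{8} = v_{0} + v_{4} — sig = ⟨2 | 1 1⟩
  {1,7}:  v_{1} + v_{7} = v_{0} + 2·v_{5} — sig = ⟨2 | 1 2⟩
  {3,7}:  v_{3} + v_{7} = 2·v_{4} + v_{5} — sig = ⟨2 | 1 2⟩
  {6,7}:  v_{6} + v_{7} = 2·v_{0} + v_{5} — sig = ⟨2 | 1 2⟩
  {2,7}:  v_{2} + v_{7} = 2·v_{4} — sig = ⟨2 | 2⟩
  {0,1,2}:  v_{0} + v_{1} + v_{2} = 0 — sig = ⟨3 | 0⟩
  {0,1,8}:  v_{0} + v_{1} + v_{8} = v_{6} — sig = ⟨3 | 1⟩
  {0,4,5}:  v_{0} + v_{4} + v_{5} = v_{7} — sig = ⟨3 | 1⟩

Hence PRS(X_Σ) =
    ⟨2 | 0⟩
    ⟨2 | 0⟩
    ⟨2 | 1⟩
    ⟨2 | 1⟩
    ⟨2 | 1⟩
    ⟨2 | 1⟩
    ⟨2 | 1⟩
    ⟨2 | 1⟩
    ⟨2 | 1 1⟩
    ⟨2 | 1 1⟩
    ⟨2 | 1 1⟩
    ⟨2 | 1 2⟩
    ⟨2 | 1 2⟩
    ⟨2 | 1 2⟩
    ⟨2 | 2⟩
    ⟨3 | 0⟩
    ⟨3 | 1⟩
    ⟨3 | 1⟩


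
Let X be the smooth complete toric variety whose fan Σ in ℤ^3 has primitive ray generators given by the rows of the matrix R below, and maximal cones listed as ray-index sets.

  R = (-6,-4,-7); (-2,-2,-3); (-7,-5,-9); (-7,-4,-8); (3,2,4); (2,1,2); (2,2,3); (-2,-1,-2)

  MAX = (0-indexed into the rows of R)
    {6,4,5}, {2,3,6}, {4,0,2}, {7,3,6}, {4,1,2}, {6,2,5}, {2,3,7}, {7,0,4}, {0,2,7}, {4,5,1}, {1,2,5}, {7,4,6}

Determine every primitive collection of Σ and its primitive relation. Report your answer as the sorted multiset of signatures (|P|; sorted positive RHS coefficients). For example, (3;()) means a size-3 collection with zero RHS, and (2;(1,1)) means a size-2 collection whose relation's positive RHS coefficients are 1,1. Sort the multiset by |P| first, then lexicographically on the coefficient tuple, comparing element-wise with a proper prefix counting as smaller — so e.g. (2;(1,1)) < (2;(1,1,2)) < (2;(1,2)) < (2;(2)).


Δ(Σ) — 8 vertices, 14 min non-faces:

  P={1,6}:  v_{1} + v_{6} = 0  ⟹  sig = (2;())
  P={5,7}:  v_{5} + v_{7} = 0  ⟹  sig = (2;())
  P={0,5}:  v_{0} + v_{5} = v_{2} + v_{4}  ⟹  sig = (2;(1,1))
  P={1,3}:  v_{1} + v_{3} = v_{2} + v_{7}  ⟹  sig = (2;(1,1))
  P={1,7}:  v_{1} + v_{7} = v_{2} + v_{4}  ⟹  sig = (2;(1,1))
  P={3,5}:  v_{3} + v_{5} = v_{2} + v_{6}  ⟹  sig = (2;(1,1))
  P={0,3}:  v_{0} + v_{3} = v_{2} + 3·v_{7}  ⟹  sig = (2;(1,3))
  P={0,6}:  v_{0} + v_{6} = 2·v_{7}  ⟹  sig = (2;(2))
  P={3,4}:  v_{3} + v_{4} = 2·v_{7}  ⟹  sig = (2;(2))
  P={0,1}:  v_{0} + v_{1} = 2·v_{2} + 2·v_{4}  ⟹  sig = (2;(2,2))
  P={2,4,5}:  v_{2} + v_{4} + v_{5} = v_{1}  ⟹  sig = (3;(1))
  P={2,4,6}:  v_{2} + v_{4} + v_{6} = v_{7}  ⟹  sig = (3;(1))
  P={2,4,7}:  v_{2} + v_{4} + v_{7} = v_{0}  ⟹  sig = (3;(1))
  P={2,6,7}:  v_{2} + v_{6} + v_{7} = v_{3}  ⟹  sig = (3;(1))

Hence PRS(X_Σ) =
    (2;())
    (2;())
    (2;(1,1))
    (2;(1,1))
    (2;(1,1))
    (2;(1,1))
    (2;(1,3))
    (2;(2))
    (2;(2))
    (2;(2,2))
    (3;(1))
    (3;(1))
    (3;(1))
    (3;(1))


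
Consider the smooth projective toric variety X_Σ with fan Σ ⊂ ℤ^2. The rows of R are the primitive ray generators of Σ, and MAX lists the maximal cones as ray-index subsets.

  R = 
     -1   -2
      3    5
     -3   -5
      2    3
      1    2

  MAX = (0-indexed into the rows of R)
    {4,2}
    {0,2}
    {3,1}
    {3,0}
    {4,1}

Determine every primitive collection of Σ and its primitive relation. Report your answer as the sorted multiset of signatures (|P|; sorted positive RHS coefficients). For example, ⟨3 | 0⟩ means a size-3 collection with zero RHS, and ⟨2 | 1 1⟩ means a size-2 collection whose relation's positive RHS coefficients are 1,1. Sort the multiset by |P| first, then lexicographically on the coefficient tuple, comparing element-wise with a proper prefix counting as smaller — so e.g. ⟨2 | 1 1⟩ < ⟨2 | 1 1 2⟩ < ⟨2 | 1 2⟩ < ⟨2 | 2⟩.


5 collections generate NE(X_Σ); each relation:

  • {0,4}:  v_{0} + v_{4} = 0  ⟹  sig = ⟨2 | 0⟩
  • {1,2}:  v_{1} + v_{2} = 0  ⟹  sig = ⟨2 | 0⟩
  • {0,1}:  v_{0} + v_{1} = v_{3}  ⟹  sig = ⟨2 | 1⟩
  • {2,3}:  v_{2} + v_{3} = v_{0}  ⟹  sig = ⟨2 | 1⟩
  • {3,4}:  v_{3} + v_{4} = v_{1}  ⟹  sig = ⟨2 | 1⟩

Sorted signature multiset PRS(X):
    |P|=2: 5 collections, coeffs (), (), (1), (1), (1)


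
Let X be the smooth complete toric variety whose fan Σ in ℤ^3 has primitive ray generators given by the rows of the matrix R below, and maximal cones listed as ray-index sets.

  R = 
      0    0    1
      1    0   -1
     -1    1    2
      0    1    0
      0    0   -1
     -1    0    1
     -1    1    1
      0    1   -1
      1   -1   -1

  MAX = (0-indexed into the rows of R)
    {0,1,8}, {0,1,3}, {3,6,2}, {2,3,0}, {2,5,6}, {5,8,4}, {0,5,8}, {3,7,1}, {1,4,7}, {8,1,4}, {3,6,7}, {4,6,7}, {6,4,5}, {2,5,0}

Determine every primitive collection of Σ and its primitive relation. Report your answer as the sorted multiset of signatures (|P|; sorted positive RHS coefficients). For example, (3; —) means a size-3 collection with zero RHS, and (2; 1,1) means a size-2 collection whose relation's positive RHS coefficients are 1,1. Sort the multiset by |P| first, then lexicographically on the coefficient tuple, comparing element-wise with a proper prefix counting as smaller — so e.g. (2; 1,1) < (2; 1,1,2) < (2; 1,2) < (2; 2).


Minimal non-faces — 15 found among 9 rays, 14 max cones:

  P={0,4}:  v_{0} + v_{4} = 0  ⟹  sig = (2; —)
  P={1,5}:  v_{1} + v_{5} = 0  ⟹  sig = (2; —)
  P={6,8}:  v_{6} + v_{8} = 0  ⟹  sig = (2; —)
  P={0,6}:  v_{0} + v_{6} = v_{2}  ⟹  sig = (2; 1)
  P={0,7}:  v_{0} + v_{7} = v_{3}  ⟹  sig = (2; 1)
  P={1,6}:  v_{1} + v_{6} = v_{3}  ⟹  sig = (2; 1)
  P={2,4}:  v_{2} + v_{4} = v_{6}  ⟹  sig = (2; 1)
  P={2,8}:  v_{2} + v_{8} = v_{0}  ⟹  sig = (2; 1)
  P={3,4}:  v_{3} + v_{4} = v_{7}  ⟹  sig = (2; 1)
  P={3,5}:  v_{3} + v_{5} = v_{6}  ⟹  sig = (2; 1)
  P={3,8}:  v_{3} + v_{8} = v_{1}  ⟹  sig = (2; 1)
  P={1,2}:  v_{1} + v_{2} = v_{0} + v_{3}  ⟹  sig = (2; 1,1)
  P={2,7}:  v_{2} + v_{7} = v_{3} + v_{6}  ⟹  sig = (2; 1,1)
  P={5,7}:  v_{5} + v_{7} = v_{4} + v_{6}  ⟹  sig = (2; 1,1)
  P={7,8}:  v_{7} + v_{8} = v_{1} + v_{4}  ⟹  sig = (2; 1,1)

so the primitive-relation signature multiset is
    |P|=2: 15 collections, coeffs (), (), (), (1), (1), (1), (1), (1), (1), (1), (1), (1,1), (1,1), (1,1), (1,1)


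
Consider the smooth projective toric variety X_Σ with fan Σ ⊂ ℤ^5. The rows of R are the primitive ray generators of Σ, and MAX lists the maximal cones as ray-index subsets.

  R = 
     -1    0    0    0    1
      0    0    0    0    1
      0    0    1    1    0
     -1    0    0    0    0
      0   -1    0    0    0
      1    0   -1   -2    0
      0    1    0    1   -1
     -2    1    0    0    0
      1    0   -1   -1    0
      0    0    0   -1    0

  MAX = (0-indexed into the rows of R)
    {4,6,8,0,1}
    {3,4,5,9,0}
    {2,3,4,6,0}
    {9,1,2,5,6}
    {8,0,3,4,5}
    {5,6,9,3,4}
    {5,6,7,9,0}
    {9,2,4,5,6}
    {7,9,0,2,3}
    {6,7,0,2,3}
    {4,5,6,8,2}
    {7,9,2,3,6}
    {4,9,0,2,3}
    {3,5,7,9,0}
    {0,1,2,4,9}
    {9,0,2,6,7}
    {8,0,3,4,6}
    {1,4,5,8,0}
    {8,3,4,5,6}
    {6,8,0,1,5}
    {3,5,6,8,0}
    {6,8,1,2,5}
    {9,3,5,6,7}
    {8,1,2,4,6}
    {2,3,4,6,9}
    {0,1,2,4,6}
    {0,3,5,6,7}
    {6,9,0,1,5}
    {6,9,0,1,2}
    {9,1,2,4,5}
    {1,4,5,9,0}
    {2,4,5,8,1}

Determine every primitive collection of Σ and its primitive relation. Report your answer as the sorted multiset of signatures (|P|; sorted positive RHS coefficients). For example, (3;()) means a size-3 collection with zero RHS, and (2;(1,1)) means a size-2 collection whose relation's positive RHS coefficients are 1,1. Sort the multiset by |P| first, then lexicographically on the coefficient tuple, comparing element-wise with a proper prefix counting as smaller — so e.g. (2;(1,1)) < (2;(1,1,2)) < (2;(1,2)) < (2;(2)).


The 15 primitive collections of Σ (r=10, n=5):

  P={1,3}:  v_{1} + v_{3} = v_{0}  ⇒ sig = (2;(1))
  P={8,9}:  v_{8} + v_{9} = v_{5}  ⇒ sig = (2;(1))
  P={7,8}:  v_{7} + v_{8} = v_{0} + v_{3} + v_{5} + v_{6}  ⇒ sig = (2;(1,1,1,1))
  P={1,7}:  v_{1} + v_{7} = 2·v_{0} + v_{6} + v_{9}  ⇒ sig = (2;(1,1,2))
  P={4,7}:  v_{4} + v_{7} = 2·v_{3}  ⇒ sig = (2;(2))
  P={2,3,8}:  v_{2} + v_{3} + v_{8} = 0  ⇒ sig = (3;())
  P={0,2,8}:  v_{0} + v_{2} + v_{8} = v_{1}  ⇒ sig = (3;(1))
  P={2,3,5}:  v_{2} + v_{3} + v_{5} = v_{9}  ⇒ sig = (3;(1))
  P={0,2,5}:  v_{0} + v_{2} + v_{5} = v_{1} + v_{9}  ⇒ sig = (3;(1,1))
  P={2,5,7}:  v_{2} + v_{5} + v_{7} = v_{0} + v_{6} + 2·v_{9}  ⇒ sig = (3;(1,1,2))
  P={1,4,6,9}:  v_{1} + v_{4} + v_{6} + v_{9} = 0  ⇒ sig = (4;())
  P={0,3,6,9}:  v_{0} + v_{3} + v_{6} + v_{9} = v_{7}  ⇒ sig = (4;(1))
  P={0,4,6,9}:  v_{0} + v_{4} + v_{6} + v_{9} = v_{3}  ⇒ sig = (4;(1))
  P={1,4,5,6}:  v_{1} + v_{4} + v_{5} + v_{6} = v_{8}  ⇒ sig = (4;(1))
  P={0,4,5,6}:  v_{0} + v_{4} + v_{5} + v_{6} = v_{3} + v_{8}  ⇒ sig = (4;(1,1))

Hence PRS(X_Σ) =
{ (2;(1)) ×2,  (2;(1,1,1,1)),  (2;(1,1,2)),  (2;(2)),  (3;()),  (3;(1)) ×2,  (3;(1,1)),  (3;(1,1,2)),  (4;()),  (4;(1)) ×3,  (4;(1,1)) }


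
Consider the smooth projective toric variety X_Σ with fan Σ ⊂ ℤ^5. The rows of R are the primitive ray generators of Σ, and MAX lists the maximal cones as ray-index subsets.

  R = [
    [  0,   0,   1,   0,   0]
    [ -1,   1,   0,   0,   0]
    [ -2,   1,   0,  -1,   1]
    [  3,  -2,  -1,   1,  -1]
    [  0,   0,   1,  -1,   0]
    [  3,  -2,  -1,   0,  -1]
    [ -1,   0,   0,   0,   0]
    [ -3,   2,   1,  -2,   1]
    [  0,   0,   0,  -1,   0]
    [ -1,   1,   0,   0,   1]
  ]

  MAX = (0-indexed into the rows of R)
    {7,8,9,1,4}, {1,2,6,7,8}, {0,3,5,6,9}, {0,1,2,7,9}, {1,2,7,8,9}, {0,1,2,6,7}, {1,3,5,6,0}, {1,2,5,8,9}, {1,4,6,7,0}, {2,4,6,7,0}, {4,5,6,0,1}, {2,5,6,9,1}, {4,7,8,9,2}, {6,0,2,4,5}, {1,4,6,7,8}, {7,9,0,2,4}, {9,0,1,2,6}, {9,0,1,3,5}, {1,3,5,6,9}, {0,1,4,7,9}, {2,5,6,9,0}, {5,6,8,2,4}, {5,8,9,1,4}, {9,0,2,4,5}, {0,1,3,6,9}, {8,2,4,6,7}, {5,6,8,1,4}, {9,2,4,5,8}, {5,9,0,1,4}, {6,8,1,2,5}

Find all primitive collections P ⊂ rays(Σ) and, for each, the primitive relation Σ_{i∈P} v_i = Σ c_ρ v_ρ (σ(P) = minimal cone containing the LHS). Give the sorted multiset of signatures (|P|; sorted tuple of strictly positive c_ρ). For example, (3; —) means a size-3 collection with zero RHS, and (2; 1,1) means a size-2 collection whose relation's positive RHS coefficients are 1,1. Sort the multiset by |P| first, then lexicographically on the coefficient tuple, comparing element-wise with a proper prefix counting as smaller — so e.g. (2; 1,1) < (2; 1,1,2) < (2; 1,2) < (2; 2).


Δ(Σ) — 10 vertices, 12 min non-faces:

  {0,8}:  v_{0} + v_{8} = v_{4} ; sig = (2; 1)
  {3,7}:  v_{3} + v_{7} = v_{8} ; sig = (2; 1)
  {3,8}:  v_{3} + v_{8} = v_{5} ; sig = (2; 1)
  {3,4}:  v_{3} + v_{4} = v_{0} + v_{5} ; sig = (2; 1,1)
  {2,3}:  v_{2} + v_{3} = v_{5} + v_{6} + v_{9} ; sig = (2; 1,1,1)
  {5,7}:  v_{5} + v_{7} = 2·v_{8} ; sig = (2; 2)
  {1,2,4}:  v_{1} + v_{2} + v_{4} = v_{7} ; sig = (3; 1)
  {6,8,9}:  v_{6} + v_{8} + v_{9} = v_{2} ; sig = (3; 1)
  {4,6,9}:  v_{4} + v_{6} + v_{9} = v_{0} + v_{2} ; sig = (3; 1,1)
  {6,7,9}:  v_{6} + v_{7} + v_{9} = v_{0} + v_{1} + 2·v_{2} ; sig = (3; 1,1,2)
  {0,1,2,5}:  v_{0} + v_{1} + v_{2} + v_{5} = v_{8} ; sig = (4; 1)
  {0,1,5,6,9}:  v_{0} + v_{1} + v_{5} + v_{6} + v_{9} = 0 ; sig = (5; —)

Sorted signature multiset PRS(X):
[(2; 1), (2; 1), (2; 1), (2; 1,1), (2; 1,1,1), (2; 2), (3; 1), (3; 1), (3; 1,1), (3; 1,1,2), (4; 1), (5; —)]


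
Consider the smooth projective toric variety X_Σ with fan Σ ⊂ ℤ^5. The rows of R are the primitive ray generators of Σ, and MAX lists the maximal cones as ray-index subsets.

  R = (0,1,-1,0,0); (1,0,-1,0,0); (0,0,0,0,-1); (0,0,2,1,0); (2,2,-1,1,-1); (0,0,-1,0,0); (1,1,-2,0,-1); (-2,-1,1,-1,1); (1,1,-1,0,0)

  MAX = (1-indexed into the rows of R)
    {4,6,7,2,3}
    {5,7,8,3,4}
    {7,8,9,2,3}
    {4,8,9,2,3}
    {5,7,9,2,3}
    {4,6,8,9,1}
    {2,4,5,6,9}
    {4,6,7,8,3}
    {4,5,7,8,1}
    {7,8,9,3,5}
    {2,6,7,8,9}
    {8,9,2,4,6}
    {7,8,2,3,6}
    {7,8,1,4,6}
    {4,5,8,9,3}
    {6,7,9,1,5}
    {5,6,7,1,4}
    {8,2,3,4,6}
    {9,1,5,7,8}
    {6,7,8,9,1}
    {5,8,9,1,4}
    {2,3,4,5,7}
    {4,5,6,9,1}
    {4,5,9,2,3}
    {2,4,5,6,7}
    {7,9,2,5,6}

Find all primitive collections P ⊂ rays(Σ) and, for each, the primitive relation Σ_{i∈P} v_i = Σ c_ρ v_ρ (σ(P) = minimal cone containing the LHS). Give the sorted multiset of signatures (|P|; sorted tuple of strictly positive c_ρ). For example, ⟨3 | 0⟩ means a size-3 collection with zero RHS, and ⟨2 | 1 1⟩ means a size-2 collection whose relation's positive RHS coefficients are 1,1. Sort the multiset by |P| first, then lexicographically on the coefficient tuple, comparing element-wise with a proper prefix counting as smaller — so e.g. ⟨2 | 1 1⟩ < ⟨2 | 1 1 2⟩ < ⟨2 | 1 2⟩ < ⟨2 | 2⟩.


The 8 primitive collections of Σ (r=9, n=5):

  • {1,2}:  v_{1} + v_{2} = v_{6} + v_{9}  so sig = ⟨2 | 1 1⟩
  • {1,3}:  v_{1} + v_{3} = v_{4} + 2·v_{7} + v_{8}  so sig = ⟨2 | 1 1 2⟩
  • {2,5,8}:  v_{2} + v_{5} + v_{8} = v_{9}  so sig = ⟨3 | 1⟩
  • {3,6,9}:  v_{3} + v_{6} + v_{9} = v_{7}  so sig = ⟨3 | 1⟩
  • {4,7,9}:  v_{4} + v_{7} + v_{9} = v_{5}  so sig = ⟨3 | 1⟩
  • {5,6,8}:  v_{5} + v_{6} + v_{8} = v_{1}  so sig = ⟨3 | 1⟩
  • {3,5,6}:  v_{3} + v_{5} + v_{6} = v_{4} + 2·v_{7}  so sig = ⟨3 | 1 2⟩
  • {2,4,7,8}:  v_{2} + v_{4} + v_{7} + v_{8} = 0  so sig = ⟨4 | 0⟩

Signatures (|P|; sorted positive RHS coefficients), sorted:
    |P|=2: 2 collections, coeffs (1,1), (1,1,2)
    |P|=3: 5 collections, coeffs (1), (1), (1), (1), (1,2)
    |P|=4: 1 collection, coeffs ()


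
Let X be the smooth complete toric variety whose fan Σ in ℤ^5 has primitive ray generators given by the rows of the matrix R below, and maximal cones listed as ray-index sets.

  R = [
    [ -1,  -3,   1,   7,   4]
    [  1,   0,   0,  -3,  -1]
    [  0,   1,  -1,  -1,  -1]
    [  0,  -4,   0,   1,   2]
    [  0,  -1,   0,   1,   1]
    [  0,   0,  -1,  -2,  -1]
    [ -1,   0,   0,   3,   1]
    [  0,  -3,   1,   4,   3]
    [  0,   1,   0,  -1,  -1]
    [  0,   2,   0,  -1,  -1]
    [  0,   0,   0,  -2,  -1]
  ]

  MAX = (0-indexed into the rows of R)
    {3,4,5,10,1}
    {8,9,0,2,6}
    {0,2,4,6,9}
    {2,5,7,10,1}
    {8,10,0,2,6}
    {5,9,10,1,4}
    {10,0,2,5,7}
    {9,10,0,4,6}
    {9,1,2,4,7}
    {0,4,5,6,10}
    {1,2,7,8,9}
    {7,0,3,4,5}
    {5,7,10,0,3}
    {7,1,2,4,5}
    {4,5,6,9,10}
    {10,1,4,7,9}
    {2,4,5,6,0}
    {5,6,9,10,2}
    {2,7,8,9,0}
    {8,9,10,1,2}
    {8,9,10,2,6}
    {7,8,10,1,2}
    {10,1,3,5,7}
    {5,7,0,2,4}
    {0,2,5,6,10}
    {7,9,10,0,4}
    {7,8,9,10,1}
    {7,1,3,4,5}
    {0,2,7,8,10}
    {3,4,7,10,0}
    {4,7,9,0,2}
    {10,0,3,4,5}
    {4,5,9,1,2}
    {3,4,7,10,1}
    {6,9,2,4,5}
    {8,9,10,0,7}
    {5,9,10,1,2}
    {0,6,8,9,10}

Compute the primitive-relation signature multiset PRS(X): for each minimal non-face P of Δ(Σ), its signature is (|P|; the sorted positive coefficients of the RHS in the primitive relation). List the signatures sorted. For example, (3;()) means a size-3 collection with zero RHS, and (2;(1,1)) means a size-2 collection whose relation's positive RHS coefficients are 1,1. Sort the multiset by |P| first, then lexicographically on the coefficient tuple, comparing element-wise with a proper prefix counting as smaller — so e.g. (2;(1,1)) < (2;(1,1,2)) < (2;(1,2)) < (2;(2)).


15 collections generate NE(X_Σ); each relation:

  • {1,6}:  v_{1} + v_{6} = 0  ⟹  sig = (2;())
  • {4,8}:  v_{4} + v_{8} = 0  ⟹  sig = (2;())
  • {0,1}:  v_{0} + v_{1} = v_{7}  ⟹  sig = (2;(1))
  • {6,7}:  v_{6} + v_{7} = v_{0}  ⟹  sig = (2;(1))
  • {5,8}:  v_{5} + v_{8} = v_{2} + v_{10}  ⟹  sig = (2;(1,1))
  • {3,8}:  v_{3} + v_{8} = v_{5} + v_{7} + v_{10}  ⟹  sig = (2;(1,1,1))
  • {3,6}:  v_{3} + v_{6} = v_{0} + v_{4} + v_{5} + v_{10}  ⟹  sig = (2;(1,1,1,1))
  • {2,3}:  v_{2} + v_{3} = 2·v_{5} + v_{7}  ⟹  sig = (2;(1,2))
  • {3,9}:  v_{3} + v_{9} = 2·v_{4} + v_{10}  ⟹  sig = (2;(1,2))
  • {2,4,10}:  v_{2} + v_{4} + v_{10} = v_{5}  ⟹  sig = (3;(1))
  • {5,7,9}:  v_{5} + v_{7} + v_{9} = v_{4}  ⟹  sig = (3;(1))
  • {0,5,9}:  v_{0} + v_{5} + v_{9} = v_{4} + v_{6}  ⟹  sig = (3;(1,1))
  • {2,7,9,10}:  v_{2} + v_{7} + v_{9} + v_{10} = 0  ⟹  sig = (4;())
  • {0,2,9,10}:  v_{0} + v_{2} + v_{9} + v_{10} = v_{6}  ⟹  sig = (4;(1))
  • {4,5,7,10}:  v_{4} + v_{5} + v_{7} + v_{10} = v_{3}  ⟹  sig = (4;(1))

Hence PRS(X_Σ) =
    |P|=2: 9 collections, coeffs (), (), (1), (1), (1,1), (1,1,1), (1,1,1,1), (1,2), (1,2)
    |P|=3: 3 collections, coeffs (1), (1), (1,1)
    |P|=4: 3 collections, coeffs (), (1), (1)
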